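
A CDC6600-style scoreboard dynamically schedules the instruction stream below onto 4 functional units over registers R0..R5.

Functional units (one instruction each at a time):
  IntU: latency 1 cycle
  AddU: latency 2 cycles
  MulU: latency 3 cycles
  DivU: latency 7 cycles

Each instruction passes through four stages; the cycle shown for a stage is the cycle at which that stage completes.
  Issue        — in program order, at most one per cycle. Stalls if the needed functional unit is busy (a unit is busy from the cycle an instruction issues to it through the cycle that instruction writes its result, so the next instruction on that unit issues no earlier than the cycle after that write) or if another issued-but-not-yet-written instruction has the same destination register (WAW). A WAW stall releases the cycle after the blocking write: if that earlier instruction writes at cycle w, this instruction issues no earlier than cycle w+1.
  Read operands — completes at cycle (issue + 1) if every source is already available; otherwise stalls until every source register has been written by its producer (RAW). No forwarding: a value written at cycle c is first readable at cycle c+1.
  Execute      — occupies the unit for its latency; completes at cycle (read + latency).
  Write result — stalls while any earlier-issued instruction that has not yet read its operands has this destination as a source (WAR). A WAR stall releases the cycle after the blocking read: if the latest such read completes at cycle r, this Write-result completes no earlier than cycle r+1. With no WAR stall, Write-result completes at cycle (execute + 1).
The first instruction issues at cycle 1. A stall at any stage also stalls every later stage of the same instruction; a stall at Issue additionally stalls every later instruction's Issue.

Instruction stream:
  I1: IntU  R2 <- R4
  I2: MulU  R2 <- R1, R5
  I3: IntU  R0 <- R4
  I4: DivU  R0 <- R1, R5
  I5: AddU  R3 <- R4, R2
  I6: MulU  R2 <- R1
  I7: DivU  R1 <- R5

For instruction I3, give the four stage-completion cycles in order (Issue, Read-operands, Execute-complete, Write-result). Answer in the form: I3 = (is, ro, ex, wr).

t=1  issue I1 (IntU)
t=2  I1 read-ops
t=3  I1 finished on IntU
t=4  I1→R2
t=5  issue I2 (MulU)
t=6  I2 read-ops; issue I3 (IntU)
t=7  I3 read-ops
t=8  I3 finished on IntU
t=9  I2 finished on MulU; I3→R0
t=10  I2→R2; issue I4 (DivU)
t=11  I4 read-ops; issue I5 (AddU)
t=12  I5 read-ops; issue I6 (MulU)
t=13  I6 read-ops
t=14  I5 finished on AddU
t=15  I5→R3
t=16  I6 finished on MulU
t=17  I6→R2
t=18  I4 finished on DivU
t=19  I4→R0
t=20  issue I7 (DivU)
t=21  I7 read-ops
t=28  I7 finished on DivU
t=29  I7→R1

I3 = (6, 7, 8, 9)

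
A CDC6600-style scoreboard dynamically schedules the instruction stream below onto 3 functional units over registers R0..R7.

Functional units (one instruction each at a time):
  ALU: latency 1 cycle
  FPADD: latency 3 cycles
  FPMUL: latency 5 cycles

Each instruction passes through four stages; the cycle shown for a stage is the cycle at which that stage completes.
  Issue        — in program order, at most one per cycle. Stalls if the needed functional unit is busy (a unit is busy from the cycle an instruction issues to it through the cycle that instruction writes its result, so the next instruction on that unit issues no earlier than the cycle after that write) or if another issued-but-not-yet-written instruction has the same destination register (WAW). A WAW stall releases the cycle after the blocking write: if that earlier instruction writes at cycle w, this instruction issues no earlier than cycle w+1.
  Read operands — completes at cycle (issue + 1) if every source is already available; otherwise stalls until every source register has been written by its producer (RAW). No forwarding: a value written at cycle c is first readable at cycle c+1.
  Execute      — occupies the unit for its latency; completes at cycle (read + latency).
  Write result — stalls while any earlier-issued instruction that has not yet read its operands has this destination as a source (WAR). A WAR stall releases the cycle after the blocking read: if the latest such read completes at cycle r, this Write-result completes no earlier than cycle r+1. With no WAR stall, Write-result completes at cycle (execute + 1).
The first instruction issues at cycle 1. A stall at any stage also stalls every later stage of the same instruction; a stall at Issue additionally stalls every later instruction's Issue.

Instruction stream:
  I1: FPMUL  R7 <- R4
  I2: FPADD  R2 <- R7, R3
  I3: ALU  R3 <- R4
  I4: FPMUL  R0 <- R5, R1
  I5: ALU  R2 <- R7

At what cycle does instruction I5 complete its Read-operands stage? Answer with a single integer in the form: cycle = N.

t=1  issue I1 (FPMUL)
t=2  I1 read-ops · issue I2 (FPADD)
t=3  issue I3 (ALU)
t=4  I3 read-ops
t=5  I3 finished on ALU
t=7  I1 finished on FPMUL
t=8  I1→R7
t=9  I2 read-ops · issue I4 (FPMUL)
t=10  I3→R3 · I4 read-ops
t=12  I2 finished on FPADD
t=13  I2→R2
t=14  issue I5 (ALU)
t=15  I4 finished on FPMUL · I5 read-ops
t=16  I4→R0 · I5 finished on ALU
t=17  I5→R2

cycle = 15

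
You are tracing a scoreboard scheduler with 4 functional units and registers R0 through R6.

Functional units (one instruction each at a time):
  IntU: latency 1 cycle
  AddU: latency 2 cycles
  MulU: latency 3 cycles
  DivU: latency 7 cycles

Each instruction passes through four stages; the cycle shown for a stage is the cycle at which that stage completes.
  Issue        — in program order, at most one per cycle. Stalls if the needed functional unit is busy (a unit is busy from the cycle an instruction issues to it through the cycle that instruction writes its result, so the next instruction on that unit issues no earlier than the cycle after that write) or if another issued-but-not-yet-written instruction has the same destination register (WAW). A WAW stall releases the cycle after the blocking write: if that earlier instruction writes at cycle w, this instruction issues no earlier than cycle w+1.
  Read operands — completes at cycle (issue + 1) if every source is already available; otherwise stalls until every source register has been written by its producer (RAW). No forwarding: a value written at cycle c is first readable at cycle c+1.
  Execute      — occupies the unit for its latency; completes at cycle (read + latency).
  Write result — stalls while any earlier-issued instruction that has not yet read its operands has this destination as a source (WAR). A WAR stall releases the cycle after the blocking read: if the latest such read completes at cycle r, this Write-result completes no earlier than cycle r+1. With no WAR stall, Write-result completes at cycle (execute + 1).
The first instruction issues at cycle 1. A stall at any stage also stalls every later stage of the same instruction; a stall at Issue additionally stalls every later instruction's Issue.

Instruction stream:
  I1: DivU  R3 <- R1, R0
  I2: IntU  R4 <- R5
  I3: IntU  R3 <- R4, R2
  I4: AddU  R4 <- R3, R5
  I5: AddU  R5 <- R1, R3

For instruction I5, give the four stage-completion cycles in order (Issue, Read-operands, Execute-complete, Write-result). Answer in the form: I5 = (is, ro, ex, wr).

I5 = (19, 20, 22, 23)

t=1  I1 issues→DivU
t=2  I1 reads | I2 issues→IntU
t=3  I2 reads
t=4  I2 exec-done
t=5  I2 writes R4
t=9  I1 exec-done
t=10  I1 writes R3
t=11  I3 issues→IntU
t=12  I3 reads | I4 issues→AddU
t=13  I3 exec-done
t=14  I3 writes R3
t=15  I4 reads
t=17  I4 exec-done
t=18  I4 writes R4
t=19  I5 issues→AddU
t=20  I5 reads
t=22  I5 exec-done
t=23  I5 writes R5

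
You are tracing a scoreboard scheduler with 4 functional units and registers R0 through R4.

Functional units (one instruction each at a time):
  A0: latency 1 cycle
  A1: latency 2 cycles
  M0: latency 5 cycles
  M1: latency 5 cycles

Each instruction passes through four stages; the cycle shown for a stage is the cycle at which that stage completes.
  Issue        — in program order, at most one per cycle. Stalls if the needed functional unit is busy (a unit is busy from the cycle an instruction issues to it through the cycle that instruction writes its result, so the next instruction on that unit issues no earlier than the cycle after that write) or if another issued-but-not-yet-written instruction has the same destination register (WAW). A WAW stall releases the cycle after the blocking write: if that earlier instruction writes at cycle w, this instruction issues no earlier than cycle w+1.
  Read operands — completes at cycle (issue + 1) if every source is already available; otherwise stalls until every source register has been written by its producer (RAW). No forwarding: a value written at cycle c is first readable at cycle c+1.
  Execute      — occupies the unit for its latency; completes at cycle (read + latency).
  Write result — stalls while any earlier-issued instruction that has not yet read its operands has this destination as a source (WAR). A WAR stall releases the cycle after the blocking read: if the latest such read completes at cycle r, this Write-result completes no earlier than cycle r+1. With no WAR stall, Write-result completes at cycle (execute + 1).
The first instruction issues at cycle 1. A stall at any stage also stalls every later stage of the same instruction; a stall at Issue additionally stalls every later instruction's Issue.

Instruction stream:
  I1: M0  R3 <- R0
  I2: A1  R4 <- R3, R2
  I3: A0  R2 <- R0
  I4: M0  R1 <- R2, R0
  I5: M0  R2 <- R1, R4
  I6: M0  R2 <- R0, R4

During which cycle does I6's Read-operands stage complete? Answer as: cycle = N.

cycle = 27

cycle 1: I1 dispatched to M0
cycle 2: I1 operands ready | I2 dispatched to A1
cycle 3: I3 dispatched to A0
cycle 4: I3 operands ready
cycle 5: I3 complete
cycle 7: I1 complete
cycle 8: R3←I1
cycle 9: I2 operands ready | I4 dispatched to M0
cycle 10: R2←I3
cycle 11: I2 complete | I4 operands ready
cycle 12: R4←I2
cycle 16: I4 complete
cycle 17: R1←I4
cycle 18: I5 dispatched to M0
cycle 19: I5 operands ready
cycle 24: I5 complete
cycle 25: R2←I5
cycle 26: I6 dispatched to M0
cycle 27: I6 operands ready
cycle 32: I6 complete
cycle 33: R2←I6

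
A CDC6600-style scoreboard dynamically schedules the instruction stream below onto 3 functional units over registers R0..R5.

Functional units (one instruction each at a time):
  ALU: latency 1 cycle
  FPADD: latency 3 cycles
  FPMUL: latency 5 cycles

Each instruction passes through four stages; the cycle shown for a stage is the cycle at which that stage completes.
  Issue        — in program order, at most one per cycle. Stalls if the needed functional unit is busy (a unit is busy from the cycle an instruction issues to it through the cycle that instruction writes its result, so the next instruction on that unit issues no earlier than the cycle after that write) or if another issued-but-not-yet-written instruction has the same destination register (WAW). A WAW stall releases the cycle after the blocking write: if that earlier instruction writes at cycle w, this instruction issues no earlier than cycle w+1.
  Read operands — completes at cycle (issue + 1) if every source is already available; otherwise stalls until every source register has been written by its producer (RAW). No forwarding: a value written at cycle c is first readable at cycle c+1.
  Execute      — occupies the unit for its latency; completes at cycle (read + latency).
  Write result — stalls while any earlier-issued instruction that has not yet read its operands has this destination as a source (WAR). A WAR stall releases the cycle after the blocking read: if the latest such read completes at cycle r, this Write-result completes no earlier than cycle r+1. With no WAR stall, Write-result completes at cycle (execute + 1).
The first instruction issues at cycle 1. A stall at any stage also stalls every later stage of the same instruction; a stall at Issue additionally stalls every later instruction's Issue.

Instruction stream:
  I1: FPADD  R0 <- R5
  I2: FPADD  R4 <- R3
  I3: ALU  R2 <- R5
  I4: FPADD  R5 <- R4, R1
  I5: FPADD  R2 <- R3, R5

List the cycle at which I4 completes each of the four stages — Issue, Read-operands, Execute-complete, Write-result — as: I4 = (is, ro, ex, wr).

I4 = (13, 14, 17, 18)

t=1  issue I1 (FPADD)
t=2  I1 read-ops
t=5  I1 finished on FPADD
t=6  I1→R0
t=7  issue I2 (FPADD)
t=8  I2 read-ops | issue I3 (ALU)
t=9  I3 read-ops
t=10  I3 finished on ALU
t=11  I2 finished on FPADD | I3→R2
t=12  I2→R4
t=13  issue I4 (FPADD)
t=14  I4 read-ops
t=17  I4 finished on FPADD
t=18  I4→R5
t=19  issue I5 (FPADD)
t=20  I5 read-ops
t=23  I5 finished on FPADD
t=24  I5→R2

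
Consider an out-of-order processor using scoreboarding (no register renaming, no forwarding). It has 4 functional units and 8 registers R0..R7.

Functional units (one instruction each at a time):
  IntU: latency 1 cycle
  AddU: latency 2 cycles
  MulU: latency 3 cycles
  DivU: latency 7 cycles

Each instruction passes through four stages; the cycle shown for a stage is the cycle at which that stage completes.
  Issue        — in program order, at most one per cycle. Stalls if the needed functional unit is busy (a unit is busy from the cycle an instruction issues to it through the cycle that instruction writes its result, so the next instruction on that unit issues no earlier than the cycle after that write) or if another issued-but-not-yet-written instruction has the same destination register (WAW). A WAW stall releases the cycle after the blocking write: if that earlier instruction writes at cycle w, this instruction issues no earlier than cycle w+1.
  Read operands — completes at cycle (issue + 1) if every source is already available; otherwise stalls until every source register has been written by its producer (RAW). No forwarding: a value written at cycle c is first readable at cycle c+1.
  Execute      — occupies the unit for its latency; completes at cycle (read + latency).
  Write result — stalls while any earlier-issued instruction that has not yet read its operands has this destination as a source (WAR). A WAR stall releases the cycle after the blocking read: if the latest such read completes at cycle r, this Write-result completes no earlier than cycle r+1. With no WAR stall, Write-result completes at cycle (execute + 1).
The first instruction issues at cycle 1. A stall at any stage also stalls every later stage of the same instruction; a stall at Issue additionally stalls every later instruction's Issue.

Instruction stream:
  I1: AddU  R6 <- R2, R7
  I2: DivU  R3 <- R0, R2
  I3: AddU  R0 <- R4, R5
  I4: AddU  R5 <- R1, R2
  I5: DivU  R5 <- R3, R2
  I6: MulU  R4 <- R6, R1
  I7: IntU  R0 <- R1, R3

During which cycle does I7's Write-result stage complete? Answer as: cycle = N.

t=1  I1 issues→AddU
t=2  I1 reads; I2 issues→DivU
t=3  I2 reads
t=4  I1 exec-done
t=5  I1 writes R6
t=6  I3 issues→AddU
t=7  I3 reads
t=9  I3 exec-done
t=10  I2 exec-done; I3 writes R0
t=11  I2 writes R3; I4 issues→AddU
t=12  I4 reads
t=14  I4 exec-done
t=15  I4 writes R5
t=16  I5 issues→DivU
t=17  I5 reads; I6 issues→MulU
t=18  I6 reads; I7 issues→IntU
t=19  I7 reads
t=20  I7 exec-done
t=21  I6 exec-done; I7 writes R0
t=22  I6 writes R4
t=24  I5 exec-done
t=25  I5 writes R5

cycle = 21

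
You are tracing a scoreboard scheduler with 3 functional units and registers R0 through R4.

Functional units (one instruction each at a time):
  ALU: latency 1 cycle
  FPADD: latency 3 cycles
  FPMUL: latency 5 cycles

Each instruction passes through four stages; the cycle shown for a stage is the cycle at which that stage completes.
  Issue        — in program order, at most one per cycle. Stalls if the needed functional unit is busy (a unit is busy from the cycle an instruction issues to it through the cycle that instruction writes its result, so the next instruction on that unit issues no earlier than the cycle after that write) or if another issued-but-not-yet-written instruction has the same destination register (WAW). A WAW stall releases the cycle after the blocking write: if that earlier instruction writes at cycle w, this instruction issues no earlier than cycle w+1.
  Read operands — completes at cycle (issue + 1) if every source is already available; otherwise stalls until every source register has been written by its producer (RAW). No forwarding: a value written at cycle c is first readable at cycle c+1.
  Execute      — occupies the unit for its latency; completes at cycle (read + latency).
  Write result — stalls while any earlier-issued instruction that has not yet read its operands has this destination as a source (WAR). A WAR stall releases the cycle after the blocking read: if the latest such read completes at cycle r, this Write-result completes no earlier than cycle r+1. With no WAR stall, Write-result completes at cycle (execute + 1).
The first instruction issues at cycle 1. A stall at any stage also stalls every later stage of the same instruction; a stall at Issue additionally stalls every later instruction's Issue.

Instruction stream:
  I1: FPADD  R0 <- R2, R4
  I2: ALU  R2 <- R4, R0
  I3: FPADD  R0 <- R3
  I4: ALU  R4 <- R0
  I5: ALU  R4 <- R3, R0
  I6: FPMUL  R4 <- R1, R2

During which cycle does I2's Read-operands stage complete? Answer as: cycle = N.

[1] I1→FPADD
[2] I1 RO; I2→ALU
[5] I1 EX
[6] I1 WR R0
[7] I2 RO; I3→FPADD
[8] I2 EX; I3 RO
[9] I2 WR R2
[10] I4→ALU
[11] I3 EX
[12] I3 WR R0
[13] I4 RO
[14] I4 EX
[15] I4 WR R4
[16] I5→ALU
[17] I5 RO
[18] I5 EX
[19] I5 WR R4
[20] I6→FPMUL
[21] I6 RO
[26] I6 EX
[27] I6 WR R4

cycle = 7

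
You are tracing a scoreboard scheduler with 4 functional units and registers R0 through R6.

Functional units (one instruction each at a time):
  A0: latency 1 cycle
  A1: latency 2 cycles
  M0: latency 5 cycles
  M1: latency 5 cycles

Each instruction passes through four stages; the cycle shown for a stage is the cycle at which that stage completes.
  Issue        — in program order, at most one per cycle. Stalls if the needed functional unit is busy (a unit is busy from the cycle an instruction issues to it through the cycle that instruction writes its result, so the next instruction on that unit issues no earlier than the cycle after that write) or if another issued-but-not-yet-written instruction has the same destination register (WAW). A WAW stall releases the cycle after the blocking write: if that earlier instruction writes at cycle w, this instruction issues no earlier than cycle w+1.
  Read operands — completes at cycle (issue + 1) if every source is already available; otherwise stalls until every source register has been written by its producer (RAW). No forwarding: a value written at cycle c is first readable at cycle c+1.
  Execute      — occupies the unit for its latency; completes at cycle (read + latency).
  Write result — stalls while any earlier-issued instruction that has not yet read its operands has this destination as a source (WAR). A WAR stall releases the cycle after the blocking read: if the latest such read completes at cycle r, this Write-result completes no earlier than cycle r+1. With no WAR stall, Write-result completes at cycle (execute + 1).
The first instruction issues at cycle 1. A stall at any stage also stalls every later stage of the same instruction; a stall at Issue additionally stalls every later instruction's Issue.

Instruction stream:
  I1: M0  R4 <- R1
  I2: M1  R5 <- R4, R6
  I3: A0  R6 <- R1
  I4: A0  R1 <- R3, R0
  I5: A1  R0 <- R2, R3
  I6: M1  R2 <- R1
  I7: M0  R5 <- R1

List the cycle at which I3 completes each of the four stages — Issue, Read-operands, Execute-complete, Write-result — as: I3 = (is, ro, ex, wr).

  I1 | 1 | 2 | 7 | 8
  I2 | 2 | 9 | 14 | 15   RAW R4: wait I1 write@8
  I3 | 3 | 4 | 5 | 10   WAR R6: wait I2 read@9
  I4 | 11 | 12 | 13 | 14   struct: A0 busy until I3 writes@10
  I5 | 12 | 13 | 15 | 16
  I6 | 16 | 17 | 22 | 23   struct: M1 busy until I2 writes@15
  I7 | 17 | 18 | 23 | 24

I3 = (3, 4, 5, 10)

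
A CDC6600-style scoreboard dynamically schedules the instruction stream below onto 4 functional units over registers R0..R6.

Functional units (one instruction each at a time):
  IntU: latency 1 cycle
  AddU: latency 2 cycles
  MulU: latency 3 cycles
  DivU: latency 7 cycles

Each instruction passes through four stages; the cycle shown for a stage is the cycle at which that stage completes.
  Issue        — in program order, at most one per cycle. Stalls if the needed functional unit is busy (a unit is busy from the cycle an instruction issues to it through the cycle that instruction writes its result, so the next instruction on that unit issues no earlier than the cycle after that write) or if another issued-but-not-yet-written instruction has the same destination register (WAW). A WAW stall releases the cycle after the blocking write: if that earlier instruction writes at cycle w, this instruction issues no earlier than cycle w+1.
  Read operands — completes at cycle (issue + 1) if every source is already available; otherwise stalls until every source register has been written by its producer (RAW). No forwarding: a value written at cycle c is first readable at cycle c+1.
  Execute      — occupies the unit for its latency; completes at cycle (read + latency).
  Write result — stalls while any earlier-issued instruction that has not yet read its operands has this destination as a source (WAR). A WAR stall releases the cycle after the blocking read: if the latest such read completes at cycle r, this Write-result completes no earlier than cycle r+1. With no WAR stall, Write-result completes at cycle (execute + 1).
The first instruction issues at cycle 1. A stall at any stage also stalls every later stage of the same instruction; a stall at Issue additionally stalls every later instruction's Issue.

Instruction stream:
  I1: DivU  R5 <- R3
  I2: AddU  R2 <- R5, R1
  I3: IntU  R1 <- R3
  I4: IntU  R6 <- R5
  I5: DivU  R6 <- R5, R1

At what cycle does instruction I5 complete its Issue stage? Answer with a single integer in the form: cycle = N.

[I1] 1/2/9/10
[I2] 2/11/13/14  (RAW R5: wait I1 write@10)
[I3] 3/4/5/12  (WAR R1: wait I2 read@11)
[I4] 13/14/15/16  (struct: IntU busy until I3 writes@12)
[I5] 17/18/25/26  (WAW R6: wait I4 write@16)

cycle = 17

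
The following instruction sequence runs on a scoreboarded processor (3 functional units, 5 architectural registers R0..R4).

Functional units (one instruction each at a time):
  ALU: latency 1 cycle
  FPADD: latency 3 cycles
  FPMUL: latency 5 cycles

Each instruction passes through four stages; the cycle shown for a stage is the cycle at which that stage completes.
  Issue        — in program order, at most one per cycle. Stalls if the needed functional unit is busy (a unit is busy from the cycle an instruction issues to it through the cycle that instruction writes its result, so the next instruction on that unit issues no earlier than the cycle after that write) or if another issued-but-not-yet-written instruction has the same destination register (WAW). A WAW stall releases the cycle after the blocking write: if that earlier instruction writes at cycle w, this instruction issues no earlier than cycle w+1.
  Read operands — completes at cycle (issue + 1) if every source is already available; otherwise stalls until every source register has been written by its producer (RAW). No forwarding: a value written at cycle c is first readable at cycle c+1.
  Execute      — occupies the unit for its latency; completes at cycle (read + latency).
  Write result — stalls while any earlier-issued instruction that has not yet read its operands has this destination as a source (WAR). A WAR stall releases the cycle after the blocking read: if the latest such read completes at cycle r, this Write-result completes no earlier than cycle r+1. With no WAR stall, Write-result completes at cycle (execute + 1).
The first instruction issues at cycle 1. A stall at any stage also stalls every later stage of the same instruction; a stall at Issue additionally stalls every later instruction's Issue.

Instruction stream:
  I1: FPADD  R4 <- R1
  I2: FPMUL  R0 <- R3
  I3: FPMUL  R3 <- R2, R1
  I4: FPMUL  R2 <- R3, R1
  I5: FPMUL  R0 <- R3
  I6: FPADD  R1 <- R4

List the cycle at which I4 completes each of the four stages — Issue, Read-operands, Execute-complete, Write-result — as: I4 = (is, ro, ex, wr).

I4 = (18, 19, 24, 25)

I1  is:1  ro:2  ex:5  wr:6
I2  is:2  ro:3  ex:8  wr:9
I3  is:10  ro:11  ex:16  wr:17  — struct: FPMUL busy until I2 writes@9
I4  is:18  ro:19  ex:24  wr:25  — struct: FPMUL busy until I3 writes@17
I5  is:26  ro:27  ex:32  wr:33  — struct: FPMUL busy until I4 writes@25
I6  is:27  ro:28  ex:31  wr:32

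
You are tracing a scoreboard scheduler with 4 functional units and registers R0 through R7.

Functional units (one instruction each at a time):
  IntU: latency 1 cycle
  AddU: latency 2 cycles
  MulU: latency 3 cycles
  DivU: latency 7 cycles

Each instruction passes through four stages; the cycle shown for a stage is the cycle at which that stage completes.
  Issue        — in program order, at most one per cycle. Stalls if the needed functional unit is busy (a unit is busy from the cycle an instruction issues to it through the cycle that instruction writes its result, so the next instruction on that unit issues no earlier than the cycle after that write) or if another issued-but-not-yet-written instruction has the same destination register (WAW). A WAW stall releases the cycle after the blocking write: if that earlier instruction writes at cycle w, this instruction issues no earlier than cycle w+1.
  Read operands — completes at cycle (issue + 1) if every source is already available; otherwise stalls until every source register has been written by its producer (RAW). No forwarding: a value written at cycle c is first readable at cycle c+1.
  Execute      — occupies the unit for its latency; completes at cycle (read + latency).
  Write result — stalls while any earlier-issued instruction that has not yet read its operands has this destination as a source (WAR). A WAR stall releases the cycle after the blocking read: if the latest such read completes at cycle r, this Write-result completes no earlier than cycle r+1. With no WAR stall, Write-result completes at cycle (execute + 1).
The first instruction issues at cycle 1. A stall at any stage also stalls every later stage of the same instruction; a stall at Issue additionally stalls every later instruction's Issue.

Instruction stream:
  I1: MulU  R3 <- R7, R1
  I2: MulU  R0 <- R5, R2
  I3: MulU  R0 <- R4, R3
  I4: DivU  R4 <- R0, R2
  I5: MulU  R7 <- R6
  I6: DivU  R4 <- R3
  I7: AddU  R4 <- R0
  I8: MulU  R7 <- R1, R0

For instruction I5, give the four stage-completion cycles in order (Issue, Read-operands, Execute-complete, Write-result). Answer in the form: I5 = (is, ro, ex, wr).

c1: I1 dispatched to MulU
c2: I1 operands ready
c5: I1 complete
c6: R3←I1
c7: I2 dispatched to MulU
c8: I2 operands ready
c11: I2 complete
c12: R0←I2
c13: I3 dispatched to MulU
c14: I3 operands ready, I4 dispatched to DivU
c17: I3 complete
c18: R0←I3
c19: I4 operands ready, I5 dispatched to MulU
c20: I5 operands ready
c23: I5 complete
c24: R7←I5
c26: I4 complete
c27: R4←I4
c28: I6 dispatched to DivU
c29: I6 operands ready
c36: I6 complete
c37: R4←I6
c38: I7 dispatched to AddU
c39: I7 operands ready, I8 dispatched to MulU
c40: I8 operands ready
c41: I7 complete
c42: R4←I7
c43: I8 complete
c44: R7←I8

I5 = (19, 20, 23, 24)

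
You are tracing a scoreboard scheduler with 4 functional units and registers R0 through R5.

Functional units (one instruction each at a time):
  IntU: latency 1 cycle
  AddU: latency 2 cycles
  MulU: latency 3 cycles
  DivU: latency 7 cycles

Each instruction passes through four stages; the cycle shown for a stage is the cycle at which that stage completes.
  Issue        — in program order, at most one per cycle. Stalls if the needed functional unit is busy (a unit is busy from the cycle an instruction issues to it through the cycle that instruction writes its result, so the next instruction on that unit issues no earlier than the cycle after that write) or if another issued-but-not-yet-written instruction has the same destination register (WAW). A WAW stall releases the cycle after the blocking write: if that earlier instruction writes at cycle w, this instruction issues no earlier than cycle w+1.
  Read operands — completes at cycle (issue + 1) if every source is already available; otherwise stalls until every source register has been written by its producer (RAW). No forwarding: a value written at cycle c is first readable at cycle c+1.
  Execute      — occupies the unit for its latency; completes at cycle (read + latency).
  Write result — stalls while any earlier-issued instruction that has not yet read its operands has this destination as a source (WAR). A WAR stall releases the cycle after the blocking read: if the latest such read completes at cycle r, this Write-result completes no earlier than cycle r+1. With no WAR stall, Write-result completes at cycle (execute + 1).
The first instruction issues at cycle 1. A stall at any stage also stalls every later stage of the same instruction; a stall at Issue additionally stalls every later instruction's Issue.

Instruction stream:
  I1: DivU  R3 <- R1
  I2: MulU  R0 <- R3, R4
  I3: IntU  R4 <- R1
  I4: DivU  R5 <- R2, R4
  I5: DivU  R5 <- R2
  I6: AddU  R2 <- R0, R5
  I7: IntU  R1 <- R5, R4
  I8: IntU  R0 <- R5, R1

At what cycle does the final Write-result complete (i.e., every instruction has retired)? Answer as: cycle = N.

cycle = 38

cycle 1: I1 dispatched to DivU
cycle 2: I1 operands ready, I2 dispatched to MulU
cycle 3: I3 dispatched to IntU
cycle 4: I3 operands ready
cycle 5: I3 complete
cycle 9: I1 complete
cycle 10: R3←I1
cycle 11: I2 operands ready, I4 dispatched to DivU
cycle 12: R4←I3
cycle 13: I4 operands ready
cycle 14: I2 complete
cycle 15: R0←I2
cycle 20: I4 complete
cycle 21: R5←I4
cycle 22: I5 dispatched to DivU
cycle 23: I5 operands ready, I6 dispatched to AddU
cycle 24: I7 dispatched to IntU
cycle 30: I5 complete
cycle 31: R5←I5
cycle 32: I6 operands ready, I7 operands ready
cycle 33: I7 complete
cycle 34: I6 complete, R1←I7
cycle 35: R2←I6, I8 dispatched to IntU
cycle 36: I8 operands ready
cycle 37: I8 complete
cycle 38: R0←I8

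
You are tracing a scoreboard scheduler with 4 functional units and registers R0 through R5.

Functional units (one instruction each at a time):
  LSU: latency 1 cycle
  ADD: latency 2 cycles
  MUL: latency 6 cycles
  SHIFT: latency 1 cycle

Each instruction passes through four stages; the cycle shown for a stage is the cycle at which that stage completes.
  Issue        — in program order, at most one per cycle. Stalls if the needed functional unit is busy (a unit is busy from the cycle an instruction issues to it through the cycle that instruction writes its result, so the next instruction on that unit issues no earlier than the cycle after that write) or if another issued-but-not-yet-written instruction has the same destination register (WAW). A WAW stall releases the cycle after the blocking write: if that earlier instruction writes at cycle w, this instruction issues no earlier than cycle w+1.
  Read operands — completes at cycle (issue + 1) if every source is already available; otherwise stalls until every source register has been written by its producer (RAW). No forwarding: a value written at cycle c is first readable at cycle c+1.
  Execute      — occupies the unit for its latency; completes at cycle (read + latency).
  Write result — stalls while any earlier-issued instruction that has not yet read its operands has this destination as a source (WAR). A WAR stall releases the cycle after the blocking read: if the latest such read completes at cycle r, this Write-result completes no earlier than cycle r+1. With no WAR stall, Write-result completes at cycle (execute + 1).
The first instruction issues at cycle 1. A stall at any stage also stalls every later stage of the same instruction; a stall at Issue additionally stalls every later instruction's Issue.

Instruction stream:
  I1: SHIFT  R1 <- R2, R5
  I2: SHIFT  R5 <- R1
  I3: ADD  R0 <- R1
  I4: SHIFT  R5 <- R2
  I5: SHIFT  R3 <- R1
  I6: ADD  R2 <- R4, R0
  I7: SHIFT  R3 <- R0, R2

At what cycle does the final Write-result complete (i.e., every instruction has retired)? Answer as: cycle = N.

[1] I1 issues→SHIFT
[2] I1 reads
[3] I1 exec-done
[4] I1 writes R1
[5] I2 issues→SHIFT
[6] I2 reads; I3 issues→ADD
[7] I2 exec-done; I3 reads
[8] I2 writes R5
[9] I3 exec-done; I4 issues→SHIFT
[10] I3 writes R0; I4 reads
[11] I4 exec-done
[12] I4 writes R5
[13] I5 issues→SHIFT
[14] I5 reads; I6 issues→ADD
[15] I5 exec-done; I6 reads
[16] I5 writes R3
[17] I6 exec-done; I7 issues→SHIFT
[18] I6 writes R2
[19] I7 reads
[20] I7 exec-done
[21] I7 writes R3

cycle = 21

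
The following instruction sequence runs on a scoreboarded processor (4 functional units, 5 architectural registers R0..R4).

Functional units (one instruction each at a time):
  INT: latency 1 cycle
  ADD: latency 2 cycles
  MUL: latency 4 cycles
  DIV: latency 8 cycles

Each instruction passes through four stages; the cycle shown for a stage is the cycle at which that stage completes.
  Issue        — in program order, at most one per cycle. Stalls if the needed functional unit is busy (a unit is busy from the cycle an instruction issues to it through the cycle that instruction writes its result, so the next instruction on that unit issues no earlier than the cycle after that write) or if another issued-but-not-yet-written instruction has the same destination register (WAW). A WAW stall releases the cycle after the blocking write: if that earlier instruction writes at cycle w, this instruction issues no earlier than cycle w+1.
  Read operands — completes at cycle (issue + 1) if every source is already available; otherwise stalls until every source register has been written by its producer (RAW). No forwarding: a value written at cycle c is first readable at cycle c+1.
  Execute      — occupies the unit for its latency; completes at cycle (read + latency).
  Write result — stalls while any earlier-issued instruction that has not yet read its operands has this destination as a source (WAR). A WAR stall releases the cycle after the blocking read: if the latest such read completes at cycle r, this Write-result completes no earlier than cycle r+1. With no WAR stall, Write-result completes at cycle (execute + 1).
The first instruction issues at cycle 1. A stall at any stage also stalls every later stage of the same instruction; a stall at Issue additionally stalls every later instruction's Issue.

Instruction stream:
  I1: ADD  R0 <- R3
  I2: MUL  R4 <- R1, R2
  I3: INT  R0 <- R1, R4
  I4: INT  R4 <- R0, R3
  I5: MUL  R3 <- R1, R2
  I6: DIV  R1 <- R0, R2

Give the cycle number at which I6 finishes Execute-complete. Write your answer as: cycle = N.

cycle = 23

c1: issue I1 (ADD)
c2: I1 read-ops | issue I2 (MUL)
c3: I2 read-ops
c4: I1 finished on ADD
c5: I1→R0
c6: issue I3 (INT)
c7: I2 finished on MUL
c8: I2→R4
c9: I3 read-ops
c10: I3 finished on INT
c11: I3→R0
c12: issue I4 (INT)
c13: I4 read-ops | issue I5 (MUL)
c14: I4 finished on INT | I5 read-ops | issue I6 (DIV)
c15: I4→R4 | I6 read-ops
c18: I5 finished on MUL
c19: I5→R3
c23: I6 finished on DIV
c24: I6→R1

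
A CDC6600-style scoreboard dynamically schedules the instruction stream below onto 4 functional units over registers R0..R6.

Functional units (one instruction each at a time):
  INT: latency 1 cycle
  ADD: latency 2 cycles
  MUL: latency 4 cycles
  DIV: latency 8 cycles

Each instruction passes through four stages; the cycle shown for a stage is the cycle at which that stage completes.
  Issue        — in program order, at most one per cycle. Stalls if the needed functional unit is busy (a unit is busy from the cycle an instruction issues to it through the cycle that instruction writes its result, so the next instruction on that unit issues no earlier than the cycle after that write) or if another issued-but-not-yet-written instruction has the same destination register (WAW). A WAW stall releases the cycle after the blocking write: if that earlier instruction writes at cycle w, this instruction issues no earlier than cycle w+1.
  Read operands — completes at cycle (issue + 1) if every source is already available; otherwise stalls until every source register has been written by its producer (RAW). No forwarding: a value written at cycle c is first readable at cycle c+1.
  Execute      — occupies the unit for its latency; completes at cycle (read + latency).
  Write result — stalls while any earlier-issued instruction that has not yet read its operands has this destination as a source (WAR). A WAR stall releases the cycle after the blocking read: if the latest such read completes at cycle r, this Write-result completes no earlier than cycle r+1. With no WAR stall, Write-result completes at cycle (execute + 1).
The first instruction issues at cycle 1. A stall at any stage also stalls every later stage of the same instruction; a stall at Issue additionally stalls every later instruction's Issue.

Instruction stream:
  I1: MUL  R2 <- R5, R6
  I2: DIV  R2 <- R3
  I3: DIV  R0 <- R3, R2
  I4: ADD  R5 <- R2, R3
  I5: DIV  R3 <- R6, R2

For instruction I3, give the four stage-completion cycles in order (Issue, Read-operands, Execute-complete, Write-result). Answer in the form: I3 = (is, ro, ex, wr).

I3 = (19, 20, 28, 29)

cycle 1: I1→MUL
cycle 2: I1 RO
cycle 6: I1 EX
cycle 7: I1 WR R2
cycle 8: I2→DIV
cycle 9: I2 RO
cycle 17: I2 EX
cycle 18: I2 WR R2
cycle 19: I3→DIV
cycle 20: I3 RO | I4→ADD
cycle 21: I4 RO
cycle 23: I4 EX
cycle 24: I4 WR R5
cycle 28: I3 EX
cycle 29: I3 WR R0
cycle 30: I5→DIV
cycle 31: I5 RO
cycle 39: I5 EX
cycle 40: I5 WR R3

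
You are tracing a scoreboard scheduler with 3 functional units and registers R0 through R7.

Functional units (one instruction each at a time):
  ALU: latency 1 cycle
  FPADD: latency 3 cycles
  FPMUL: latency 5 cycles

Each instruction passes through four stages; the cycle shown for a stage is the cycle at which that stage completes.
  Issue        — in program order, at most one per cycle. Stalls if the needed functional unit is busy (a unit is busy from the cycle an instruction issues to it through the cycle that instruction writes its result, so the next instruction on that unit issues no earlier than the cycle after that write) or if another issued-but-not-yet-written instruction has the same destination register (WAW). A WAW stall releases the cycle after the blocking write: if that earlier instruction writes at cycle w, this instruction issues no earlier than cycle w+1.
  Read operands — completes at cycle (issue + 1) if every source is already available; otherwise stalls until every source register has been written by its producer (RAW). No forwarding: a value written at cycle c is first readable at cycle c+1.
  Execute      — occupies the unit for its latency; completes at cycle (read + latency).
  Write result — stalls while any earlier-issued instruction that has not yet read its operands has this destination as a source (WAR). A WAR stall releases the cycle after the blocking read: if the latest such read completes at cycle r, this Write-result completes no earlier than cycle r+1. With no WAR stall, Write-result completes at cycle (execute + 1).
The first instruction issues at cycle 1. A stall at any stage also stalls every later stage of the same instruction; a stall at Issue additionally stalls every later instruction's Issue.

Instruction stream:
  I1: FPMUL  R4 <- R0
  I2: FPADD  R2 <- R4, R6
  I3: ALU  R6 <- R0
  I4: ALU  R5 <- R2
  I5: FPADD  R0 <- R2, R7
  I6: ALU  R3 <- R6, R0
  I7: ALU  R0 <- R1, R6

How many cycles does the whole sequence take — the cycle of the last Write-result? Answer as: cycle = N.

cycle = 26

I1 -> (1, 2, 7, 8)
I2 -> (2, 9, 12, 13)  // RAW R4: wait I1 write@8
I3 -> (3, 4, 5, 10)  // WAR R6: wait I2 read@9
I4 -> (11, 14, 15, 16)  // struct: ALU busy until I3 writes@10, RAW R2: wait I2 write@13
I5 -> (14, 15, 18, 19)  // struct: FPADD busy until I2 writes@13
I6 -> (17, 20, 21, 22)  // struct: ALU busy until I4 writes@16, RAW R0: wait I5 write@19
I7 -> (23, 24, 25, 26)  // struct: ALU busy until I6 writes@22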